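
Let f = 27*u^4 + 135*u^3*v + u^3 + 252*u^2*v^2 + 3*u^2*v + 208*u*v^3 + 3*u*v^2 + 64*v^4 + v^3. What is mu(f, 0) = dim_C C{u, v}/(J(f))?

7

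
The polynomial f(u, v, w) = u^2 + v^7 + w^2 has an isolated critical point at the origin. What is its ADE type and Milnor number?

The Hessian of f at 0 is [[2, 0, 0], [0, 0, 0], [0, 0, 2]] with rank 2, so corank 1. A Groebner basis of the Jacobian ideal J(f) in C{u,v,w} is {v^6, u, w}; counting standard monomials gives mu = 6. Corank 1: A-series; mu = 6 gives A_6.

Type A6, Milnor number mu = 6.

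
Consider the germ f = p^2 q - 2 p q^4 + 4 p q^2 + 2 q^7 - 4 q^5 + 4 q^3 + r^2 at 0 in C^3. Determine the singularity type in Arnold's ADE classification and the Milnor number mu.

The Hessian of f at 0 is [[0, 0, 0], [0, 0, 0], [0, 0, 2]] with rank 1, so corank 2. A Groebner basis of the Jacobian ideal J(f) in C{p,q,r} is {p^2/6 + p*q^3 + 8*p*q/3 + 14*q^2/3, -p*q + q^4 - 2*q^2, p^3 - 12*p*q^2 - 16*q^3, p^2*q + 4*p*q^2 + 4*q^3, r}; counting standard monomials gives mu = 8. Corank 2; j^3 = q*(p + 2*q)^2 has shape L^2 M (L != M), so D-series; mu = 8 gives D_8.

Type D_{8}, Milnor number mu = 8.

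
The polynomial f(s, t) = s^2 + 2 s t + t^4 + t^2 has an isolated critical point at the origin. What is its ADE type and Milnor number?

Type A_3, Milnor number mu = 3.

The Hessian of f at 0 has rank 1. Corank 1: A-series; mu = 3 gives A_3.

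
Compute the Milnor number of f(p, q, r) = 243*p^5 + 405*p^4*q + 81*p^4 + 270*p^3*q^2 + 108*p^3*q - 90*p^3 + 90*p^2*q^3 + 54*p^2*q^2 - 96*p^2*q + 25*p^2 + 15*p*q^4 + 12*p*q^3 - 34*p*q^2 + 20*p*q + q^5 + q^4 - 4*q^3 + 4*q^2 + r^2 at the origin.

4

The Hessian of f at 0 has rank 2. Corank 1: A-series; mu = 4 gives A_4.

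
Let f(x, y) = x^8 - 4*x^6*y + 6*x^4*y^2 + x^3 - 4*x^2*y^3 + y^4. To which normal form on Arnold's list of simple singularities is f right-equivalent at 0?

The Hessian of f at 0 has rank 0. Corank 2; j^3 = x^3 is a perfect cube, so E-series; the 4-jet and mu = 6 give E_6.

E_{6}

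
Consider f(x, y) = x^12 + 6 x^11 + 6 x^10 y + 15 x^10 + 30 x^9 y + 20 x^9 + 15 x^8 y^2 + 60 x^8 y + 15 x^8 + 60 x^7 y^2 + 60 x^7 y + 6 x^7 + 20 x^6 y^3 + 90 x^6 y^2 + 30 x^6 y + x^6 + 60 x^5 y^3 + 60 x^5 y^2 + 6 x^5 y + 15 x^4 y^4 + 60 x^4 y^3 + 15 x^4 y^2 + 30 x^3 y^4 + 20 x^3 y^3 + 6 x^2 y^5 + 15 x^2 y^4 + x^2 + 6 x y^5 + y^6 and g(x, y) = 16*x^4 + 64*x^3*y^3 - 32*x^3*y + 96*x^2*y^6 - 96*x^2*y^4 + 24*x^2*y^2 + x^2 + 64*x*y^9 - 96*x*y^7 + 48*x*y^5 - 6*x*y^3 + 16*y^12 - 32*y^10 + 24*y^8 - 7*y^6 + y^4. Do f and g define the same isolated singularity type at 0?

No.

The Hessian of f at 0 has rank 1. Corank 1: A-series; mu = 5 gives A_5. The Hessian of g at 0 has rank 1. Corank 1: A-series; mu = 3 gives A_3. f is A_5 but g is A_3, hence not right-equivalent.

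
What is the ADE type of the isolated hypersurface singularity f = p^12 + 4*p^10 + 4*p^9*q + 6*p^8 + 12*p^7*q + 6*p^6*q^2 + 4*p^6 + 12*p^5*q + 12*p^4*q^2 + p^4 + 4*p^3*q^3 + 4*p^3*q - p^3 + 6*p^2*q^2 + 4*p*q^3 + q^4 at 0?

E_6

The Hessian of f at 0 has rank 0. Corank 2; j^3 = -p^3 is a perfect cube, so E-series; the 4-jet and mu = 6 give E_6.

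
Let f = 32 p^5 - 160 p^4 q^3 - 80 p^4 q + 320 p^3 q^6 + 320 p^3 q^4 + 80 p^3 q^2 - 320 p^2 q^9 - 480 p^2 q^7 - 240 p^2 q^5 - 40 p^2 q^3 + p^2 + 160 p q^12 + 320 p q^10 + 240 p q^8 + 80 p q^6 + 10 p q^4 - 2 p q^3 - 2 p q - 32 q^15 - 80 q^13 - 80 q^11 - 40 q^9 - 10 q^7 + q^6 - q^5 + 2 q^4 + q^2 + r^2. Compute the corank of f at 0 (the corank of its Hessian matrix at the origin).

The Hessian at 0 is [[2, -2, 0], [-2, 2, 0], [0, 0, 2]] of rank 2; hence corank 1.

1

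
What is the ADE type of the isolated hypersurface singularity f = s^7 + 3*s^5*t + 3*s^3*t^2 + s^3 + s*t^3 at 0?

E_7

The Hessian of f at 0 has rank 0. Corank 2; j^3 = s^3 is a perfect cube, so E-series; the 4-jet and mu = 7 give E_7.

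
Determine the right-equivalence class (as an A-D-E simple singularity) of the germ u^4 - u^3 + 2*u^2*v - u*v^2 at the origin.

D_{5}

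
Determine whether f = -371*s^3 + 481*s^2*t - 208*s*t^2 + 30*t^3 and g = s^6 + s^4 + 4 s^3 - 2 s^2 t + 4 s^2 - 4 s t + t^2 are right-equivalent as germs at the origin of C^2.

No.

The Hessian of f at 0 is [[0, 0], [0, 0]] with rank 0, so corank 2. A Groebner basis of the Jacobian ideal J(f) in C{s,t} is {t^3, s^2 - 2*t^2/11, s*t - 61*t^2/143}; counting standard monomials gives mu = 4. Corank 2; j^3 = -(7*s - 3*t)*(53*s^2 - 46*s*t + 10*t^2) splits into three distinct lines over C (the quadratic factor has nonzero discriminant), so D_4. The Hessian of g at 0 is [[8, -4], [-4, 2]] with rank 1, so corank 1. A Groebner basis of the Jacobian ideal J(g) in C{s,t} is {s*t^2 + 12*s*t + 16*s - 4*t^2 - 8*t, 40*s*t + 64*s + t^3 - 12*t^2 - 32*t, s^2 + 2*s - t}; counting standard monomials gives mu = 5. Corank 1: A-series; mu = 5 gives A_5. f is D_4 but g is A_5, hence not right-equivalent.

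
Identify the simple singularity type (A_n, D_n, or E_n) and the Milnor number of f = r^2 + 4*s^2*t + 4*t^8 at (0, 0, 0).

Type D_9, Milnor number mu = 9.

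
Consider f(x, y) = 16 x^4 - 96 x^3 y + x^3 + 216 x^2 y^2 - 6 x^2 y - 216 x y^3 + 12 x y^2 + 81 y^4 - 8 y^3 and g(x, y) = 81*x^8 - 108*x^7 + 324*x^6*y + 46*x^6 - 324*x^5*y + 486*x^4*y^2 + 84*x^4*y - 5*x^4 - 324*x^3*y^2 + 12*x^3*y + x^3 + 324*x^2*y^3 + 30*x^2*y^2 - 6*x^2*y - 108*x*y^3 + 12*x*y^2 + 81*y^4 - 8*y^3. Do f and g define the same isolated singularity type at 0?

Yes.

The Hessian of f at 0 is [[0, 0], [0, 0]] with rank 0, so corank 2. A Groebner basis of the Jacobian ideal J(f) in C{x,y} is {y^4, x*y^2 - 11*y^3/6, x^2 - 4*x*y + 4*y^2}; counting standard monomials gives mu = 6. Corank 2; j^3 = (x - 2*y)^3 is a perfect cube, so E-series; the 4-jet and mu = 6 give E_6. The Hessian of g at 0 is [[0, 0], [0, 0]] with rank 0, so corank 2. A Groebner basis of the Jacobian ideal J(g) in C{x,y} is {x^3 - 9*x^2/4 + 9*x*y - 9*y^2, x^2*y - x^2 + 4*x*y - 4*y^2, -7*x^2/16 + x*y^2 + 7*x*y/4 - 7*y^2/4, -3*x^2/16 + 3*x*y/4 + y^3 - 3*y^2/4}; counting standard monomials gives mu = 6. Corank 2; j^3 = (x - 2*y)^3 is a perfect cube, so E-series; the 4-jet and mu = 6 give E_6. Both have type E_6, hence right-equivalent.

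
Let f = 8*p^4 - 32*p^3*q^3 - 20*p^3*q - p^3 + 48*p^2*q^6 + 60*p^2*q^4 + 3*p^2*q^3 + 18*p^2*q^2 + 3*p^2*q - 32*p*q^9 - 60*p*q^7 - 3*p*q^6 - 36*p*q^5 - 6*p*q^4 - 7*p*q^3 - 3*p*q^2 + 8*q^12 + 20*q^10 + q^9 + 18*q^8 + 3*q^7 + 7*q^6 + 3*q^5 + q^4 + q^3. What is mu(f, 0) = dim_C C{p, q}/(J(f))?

7

The Hessian of f at 0 has rank 0. Corank 2; j^3 = -(p - q)^3 is a perfect cube, so E-series; the 4-jet and mu = 7 give E_7.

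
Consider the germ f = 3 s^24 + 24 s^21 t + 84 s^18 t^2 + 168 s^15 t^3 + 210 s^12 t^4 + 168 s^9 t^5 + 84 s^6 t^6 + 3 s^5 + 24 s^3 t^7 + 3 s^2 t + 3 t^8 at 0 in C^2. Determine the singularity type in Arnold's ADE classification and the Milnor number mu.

The Hessian of f at 0 is [[0, 0], [0, 0]] with rank 0, so corank 2. A Groebner basis of the Jacobian ideal J(f) in C{s,t} is {s^2/8 + t^7, s^3, s*t}; counting standard monomials gives mu = 9. Corank 2; j^3 = 3*s^2*t has shape L^2 M (L != M), so D-series; mu = 9 gives D_9.

Type D_{9}, Milnor number mu = 9.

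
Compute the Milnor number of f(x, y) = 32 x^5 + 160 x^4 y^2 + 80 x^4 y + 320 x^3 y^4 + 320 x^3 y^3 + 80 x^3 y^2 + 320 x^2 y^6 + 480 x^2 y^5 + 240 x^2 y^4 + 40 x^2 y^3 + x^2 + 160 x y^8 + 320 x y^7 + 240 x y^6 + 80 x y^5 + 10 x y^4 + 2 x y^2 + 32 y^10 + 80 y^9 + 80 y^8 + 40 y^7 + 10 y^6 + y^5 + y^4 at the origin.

The Hessian of f at 0 has rank 1. Corank 1: A-series; mu = 4 gives A_4.

4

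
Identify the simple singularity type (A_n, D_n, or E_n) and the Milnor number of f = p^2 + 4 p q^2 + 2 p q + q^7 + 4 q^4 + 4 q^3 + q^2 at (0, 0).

Type A_6, Milnor number mu = 6.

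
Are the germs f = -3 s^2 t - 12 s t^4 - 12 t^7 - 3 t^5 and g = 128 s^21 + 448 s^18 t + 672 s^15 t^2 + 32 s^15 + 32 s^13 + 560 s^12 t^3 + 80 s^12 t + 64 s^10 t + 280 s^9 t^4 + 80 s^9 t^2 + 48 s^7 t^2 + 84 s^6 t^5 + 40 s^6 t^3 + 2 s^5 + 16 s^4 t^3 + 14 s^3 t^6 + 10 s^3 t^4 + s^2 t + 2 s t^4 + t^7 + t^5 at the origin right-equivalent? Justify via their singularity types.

Yes.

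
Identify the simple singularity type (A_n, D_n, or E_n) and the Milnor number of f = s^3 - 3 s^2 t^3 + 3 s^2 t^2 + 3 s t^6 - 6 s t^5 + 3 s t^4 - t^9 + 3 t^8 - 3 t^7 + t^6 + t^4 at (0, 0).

Type E_6, Milnor number mu = 6.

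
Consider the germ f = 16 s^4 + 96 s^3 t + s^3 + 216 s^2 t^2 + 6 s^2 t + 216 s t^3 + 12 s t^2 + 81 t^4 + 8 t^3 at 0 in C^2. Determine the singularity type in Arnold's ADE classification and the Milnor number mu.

Type E_6, Milnor number mu = 6.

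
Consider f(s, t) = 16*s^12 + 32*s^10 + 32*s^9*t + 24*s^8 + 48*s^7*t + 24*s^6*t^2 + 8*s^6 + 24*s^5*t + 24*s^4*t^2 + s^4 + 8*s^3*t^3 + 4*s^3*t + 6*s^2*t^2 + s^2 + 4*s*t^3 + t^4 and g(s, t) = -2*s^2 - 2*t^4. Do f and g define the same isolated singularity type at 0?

Yes.

The Hessian of f at 0 is [[2, 0], [0, 0]] with rank 1, so corank 1. A Groebner basis of the Jacobian ideal J(f) in C{s,t} is {t^3, s}; counting standard monomials gives mu = 3. Corank 1: A-series; mu = 3 gives A_3. The Hessian of g at 0 is [[-4, 0], [0, 0]] with rank 1, so corank 1. A Groebner basis of the Jacobian ideal J(g) in C{s,t} is {t^3, s}; counting standard monomials gives mu = 3. Corank 1: A-series; mu = 3 gives A_3. Both have type A_3, hence right-equivalent.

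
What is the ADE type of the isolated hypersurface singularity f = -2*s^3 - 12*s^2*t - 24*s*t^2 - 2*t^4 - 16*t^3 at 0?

The Hessian of f at 0 has rank 0. Corank 2; j^3 = -2*(s + 2*t)^3 is a perfect cube, so E-series; the 4-jet and mu = 6 give E_6.

E_6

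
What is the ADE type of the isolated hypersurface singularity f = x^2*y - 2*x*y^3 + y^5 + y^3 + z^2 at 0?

D_4

The Hessian of f at 0 has rank 1. Corank 2; j^3 = y*(x^2 + y^2) splits into three distinct lines over C (the quadratic factor has nonzero discriminant), so D_4.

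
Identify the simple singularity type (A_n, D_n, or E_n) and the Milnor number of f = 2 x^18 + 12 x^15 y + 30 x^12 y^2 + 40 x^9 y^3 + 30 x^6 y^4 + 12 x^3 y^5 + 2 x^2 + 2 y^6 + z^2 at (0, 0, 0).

Type A5, Milnor number mu = 5.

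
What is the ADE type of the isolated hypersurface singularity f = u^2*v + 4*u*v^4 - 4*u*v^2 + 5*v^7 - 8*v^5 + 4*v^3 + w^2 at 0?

D_{8}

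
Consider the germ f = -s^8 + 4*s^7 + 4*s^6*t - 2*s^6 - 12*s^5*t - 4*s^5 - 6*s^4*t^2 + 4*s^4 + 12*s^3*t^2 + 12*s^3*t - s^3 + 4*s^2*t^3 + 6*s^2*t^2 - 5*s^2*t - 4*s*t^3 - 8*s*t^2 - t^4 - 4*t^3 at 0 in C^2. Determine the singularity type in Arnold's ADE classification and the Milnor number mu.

The Hessian of f at 0 has rank 0. Corank 2; j^3 = -(s + t)*(s + 2*t)^2 has shape L^2 M (L != M), so D-series; mu = 5 gives D_5.

Type D_5, Milnor number mu = 5.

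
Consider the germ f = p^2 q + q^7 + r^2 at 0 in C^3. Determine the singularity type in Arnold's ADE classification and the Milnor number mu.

Type D_8, Milnor number mu = 8.

The Hessian of f at 0 is [[0, 0, 0], [0, 0, 0], [0, 0, 2]] with rank 1, so corank 2. A Groebner basis of the Jacobian ideal J(f) in C{p,q,r} is {p^2/7 + q^6, p^3, p*q, r}; counting standard monomials gives mu = 8. Corank 2; j^3 = p^2*q has shape L^2 M (L != M), so D-series; mu = 8 gives D_8.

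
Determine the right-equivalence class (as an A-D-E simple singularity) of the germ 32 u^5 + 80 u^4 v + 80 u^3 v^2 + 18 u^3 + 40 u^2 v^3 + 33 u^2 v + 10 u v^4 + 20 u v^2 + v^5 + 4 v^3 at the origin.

The Hessian of f at 0 is [[0, 0], [0, 0]] with rank 0, so corank 2. A Groebner basis of the Jacobian ideal J(f) in C{u,v} is {243*u*v/10 + v^4 + 81*v^2/5, u*v^2 + 2*v^3/3, u^2 + 7*u*v/6 + v^2/3}; counting standard monomials gives mu = 6. Corank 2; j^3 = (2*u + v)*(3*u + 2*v)^2 has shape L^2 M (L != M), so D-series; mu = 6 gives D_6.

D_6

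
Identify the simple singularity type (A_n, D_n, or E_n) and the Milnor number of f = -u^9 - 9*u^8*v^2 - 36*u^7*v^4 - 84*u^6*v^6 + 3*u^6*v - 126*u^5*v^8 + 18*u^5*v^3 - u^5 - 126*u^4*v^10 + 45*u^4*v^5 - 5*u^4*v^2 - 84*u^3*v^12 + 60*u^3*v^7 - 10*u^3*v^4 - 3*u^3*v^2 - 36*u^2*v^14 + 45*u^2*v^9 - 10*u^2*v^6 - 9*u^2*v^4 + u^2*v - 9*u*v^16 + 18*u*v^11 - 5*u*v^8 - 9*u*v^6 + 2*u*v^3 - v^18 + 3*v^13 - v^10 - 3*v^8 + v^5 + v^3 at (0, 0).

Type D_4, Milnor number mu = 4.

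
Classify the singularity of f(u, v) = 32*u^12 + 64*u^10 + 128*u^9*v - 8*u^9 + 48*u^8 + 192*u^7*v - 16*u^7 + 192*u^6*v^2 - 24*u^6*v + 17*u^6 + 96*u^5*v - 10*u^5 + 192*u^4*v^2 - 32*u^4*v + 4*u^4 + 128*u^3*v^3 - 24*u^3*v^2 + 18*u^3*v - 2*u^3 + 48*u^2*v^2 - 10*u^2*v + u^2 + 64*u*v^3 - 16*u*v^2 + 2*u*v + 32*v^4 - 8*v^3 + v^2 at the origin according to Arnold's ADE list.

A_3

The Hessian of f at 0 has rank 1. Corank 1: A-series; mu = 3 gives A_3.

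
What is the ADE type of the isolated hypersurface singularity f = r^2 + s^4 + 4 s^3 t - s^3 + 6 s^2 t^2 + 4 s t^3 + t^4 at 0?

The Hessian of f at 0 has rank 1. Corank 2; j^3 = -s^3 is a perfect cube, so E-series; the 4-jet and mu = 6 give E_6.

E_6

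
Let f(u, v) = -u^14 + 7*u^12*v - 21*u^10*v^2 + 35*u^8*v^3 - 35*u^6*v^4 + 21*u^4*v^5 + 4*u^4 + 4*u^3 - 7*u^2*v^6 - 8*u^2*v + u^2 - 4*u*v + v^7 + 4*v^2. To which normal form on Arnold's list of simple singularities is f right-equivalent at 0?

The Hessian of f at 0 has rank 1. Corank 1: A-series; mu = 6 gives A_6.

A6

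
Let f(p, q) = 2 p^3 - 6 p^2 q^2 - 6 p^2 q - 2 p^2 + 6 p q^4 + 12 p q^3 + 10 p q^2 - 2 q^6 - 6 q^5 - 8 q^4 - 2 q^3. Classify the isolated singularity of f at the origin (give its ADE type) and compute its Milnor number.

Type A2, Milnor number mu = 2.

The Hessian of f at 0 is [[-4, 0], [0, 0]] with rank 1, so corank 1. A Groebner basis of the Jacobian ideal J(f) in C{p,q} is {q^2, p}; counting standard monomials gives mu = 2. Corank 1: A-series; mu = 2 gives A_2.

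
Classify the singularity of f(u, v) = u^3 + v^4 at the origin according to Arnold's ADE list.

E_6

The Hessian of f at 0 has rank 0. Corank 2; j^3 = u^3 is a perfect cube, so E-series; the 4-jet and mu = 6 give E_6.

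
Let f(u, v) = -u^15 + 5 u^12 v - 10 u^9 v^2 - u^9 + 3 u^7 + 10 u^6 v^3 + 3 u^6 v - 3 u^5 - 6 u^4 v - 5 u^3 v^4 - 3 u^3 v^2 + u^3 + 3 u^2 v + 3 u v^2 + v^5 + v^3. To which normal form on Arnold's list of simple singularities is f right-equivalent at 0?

E_{8}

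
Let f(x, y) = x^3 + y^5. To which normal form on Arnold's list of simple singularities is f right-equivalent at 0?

E_8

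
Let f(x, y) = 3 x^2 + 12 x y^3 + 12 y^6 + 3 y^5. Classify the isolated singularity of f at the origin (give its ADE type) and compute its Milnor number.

The Hessian of f at 0 is [[6, 0], [0, 0]] with rank 1, so corank 1. A Groebner basis of the Jacobian ideal J(f) in C{x,y} is {x/2 + y^3, x^2, x*y}; counting standard monomials gives mu = 4. Corank 1: A-series; mu = 4 gives A_4.

Type A_{4}, Milnor number mu = 4.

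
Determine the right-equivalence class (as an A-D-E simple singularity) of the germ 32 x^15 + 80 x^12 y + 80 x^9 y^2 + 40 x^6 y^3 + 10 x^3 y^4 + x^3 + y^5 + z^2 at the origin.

The Hessian of f at 0 has rank 1. Corank 2; j^3 = x^3 is a perfect cube, so E-series; the 5-jet and mu = 8 give E_8.

E8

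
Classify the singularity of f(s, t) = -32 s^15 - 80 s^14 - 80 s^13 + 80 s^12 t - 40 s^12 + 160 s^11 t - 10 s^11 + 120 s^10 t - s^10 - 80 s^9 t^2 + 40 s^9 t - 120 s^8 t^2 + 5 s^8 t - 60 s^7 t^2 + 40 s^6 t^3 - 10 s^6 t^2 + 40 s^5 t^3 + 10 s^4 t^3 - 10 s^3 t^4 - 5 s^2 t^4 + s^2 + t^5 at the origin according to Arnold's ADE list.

A4

The Hessian of f at 0 has rank 1. Corank 1: A-series; mu = 4 gives A_4.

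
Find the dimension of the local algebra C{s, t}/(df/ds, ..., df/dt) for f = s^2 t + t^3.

The Hessian of f at 0 has rank 0. Corank 2; j^3 = t*(s^2 + t^2) splits into three distinct lines over C (the quadratic factor has nonzero discriminant), so D_4.

4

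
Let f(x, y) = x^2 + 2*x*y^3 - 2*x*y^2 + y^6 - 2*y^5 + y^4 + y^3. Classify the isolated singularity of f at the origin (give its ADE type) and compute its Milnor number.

The Hessian of f at 0 has rank 1. Corank 1: A-series; mu = 2 gives A_2.

Type A_{2}, Milnor number mu = 2.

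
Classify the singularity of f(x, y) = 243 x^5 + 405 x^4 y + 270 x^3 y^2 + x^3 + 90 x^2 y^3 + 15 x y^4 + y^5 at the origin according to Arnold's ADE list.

The Hessian of f at 0 has rank 0. Corank 2; j^3 = x^3 is a perfect cube, so E-series; the 5-jet and mu = 8 give E_8.

E_{8}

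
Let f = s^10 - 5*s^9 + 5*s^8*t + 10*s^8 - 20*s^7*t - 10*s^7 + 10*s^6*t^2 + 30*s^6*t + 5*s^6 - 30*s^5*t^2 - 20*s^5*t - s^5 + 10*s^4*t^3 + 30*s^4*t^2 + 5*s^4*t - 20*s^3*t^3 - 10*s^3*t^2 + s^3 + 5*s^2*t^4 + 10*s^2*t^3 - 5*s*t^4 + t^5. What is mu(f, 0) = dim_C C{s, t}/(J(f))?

8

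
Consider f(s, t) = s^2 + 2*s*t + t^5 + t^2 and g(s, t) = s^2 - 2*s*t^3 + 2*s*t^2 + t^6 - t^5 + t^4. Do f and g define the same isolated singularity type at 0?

Yes.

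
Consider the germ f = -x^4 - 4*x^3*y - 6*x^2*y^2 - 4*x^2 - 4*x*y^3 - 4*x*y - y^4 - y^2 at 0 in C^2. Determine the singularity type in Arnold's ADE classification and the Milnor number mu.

The Hessian of f at 0 is [[-8, -4], [-4, -2]] with rank 1, so corank 1. A Groebner basis of the Jacobian ideal J(f) in C{x,y} is {y^3, x + y/2}; counting standard monomials gives mu = 3. Corank 1: A-series; mu = 3 gives A_3.

Type A_{3}, Milnor number mu = 3.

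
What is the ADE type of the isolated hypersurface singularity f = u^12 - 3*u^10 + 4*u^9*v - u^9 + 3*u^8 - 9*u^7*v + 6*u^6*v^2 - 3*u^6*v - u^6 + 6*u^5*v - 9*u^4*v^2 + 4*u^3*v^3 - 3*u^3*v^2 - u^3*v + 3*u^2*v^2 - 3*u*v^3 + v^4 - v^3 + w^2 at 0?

E7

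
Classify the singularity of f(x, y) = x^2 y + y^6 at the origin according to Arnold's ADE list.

D_7

The Hessian of f at 0 has rank 0. Corank 2; j^3 = x^2*y has shape L^2 M (L != M), so D-series; mu = 7 gives D_7.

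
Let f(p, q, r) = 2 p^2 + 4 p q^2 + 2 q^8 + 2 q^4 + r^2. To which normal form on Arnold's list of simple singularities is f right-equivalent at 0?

The Hessian of f at 0 is [[4, 0, 0], [0, 0, 0], [0, 0, 2]] with rank 2, so corank 1. A Groebner basis of the Jacobian ideal J(f) in C{p,q,r} is {p^4, p^3*q, p + q^2, r}; counting standard monomials gives mu = 7. Corank 1: A-series; mu = 7 gives A_7.

A_{7}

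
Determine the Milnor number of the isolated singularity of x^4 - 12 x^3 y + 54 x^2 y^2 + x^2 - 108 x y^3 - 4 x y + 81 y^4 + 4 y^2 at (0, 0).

3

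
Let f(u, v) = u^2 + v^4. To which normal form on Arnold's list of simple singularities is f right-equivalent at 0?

The Hessian of f at 0 has rank 1. Corank 1: A-series; mu = 3 gives A_3.

A_{3}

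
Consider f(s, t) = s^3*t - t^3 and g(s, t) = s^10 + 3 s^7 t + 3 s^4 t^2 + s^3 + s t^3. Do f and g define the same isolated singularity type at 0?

Yes.

The Hessian of f at 0 is [[0, 0], [0, 0]] with rank 0, so corank 2. A Groebner basis of the Jacobian ideal J(f) in C{s,t} is {s^3 - 3*t^2, s^2*t, t^3}; counting standard monomials gives mu = 7. Corank 2; j^3 = -t^3 is a perfect cube, so E-series; the 4-jet and mu = 7 give E_7. The Hessian of g at 0 is [[0, 0], [0, 0]] with rank 0, so corank 2. A Groebner basis of the Jacobian ideal J(g) in C{s,t} is {s^3, s*t^2, 3*s^2 + t^3}; counting standard monomials gives mu = 7. Corank 2; j^3 = s^3 is a perfect cube, so E-series; the 4-jet and mu = 7 give E_7. Both have type E_7, hence right-equivalent.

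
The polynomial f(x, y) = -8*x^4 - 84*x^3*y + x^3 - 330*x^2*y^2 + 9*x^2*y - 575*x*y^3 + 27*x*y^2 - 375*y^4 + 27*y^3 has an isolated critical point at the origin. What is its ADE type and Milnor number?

The Hessian of f at 0 has rank 0. Corank 2; j^3 = (x + 3*y)^3 is a perfect cube, so E-series; the 4-jet and mu = 7 give E_7.

Type E_7, Milnor number mu = 7.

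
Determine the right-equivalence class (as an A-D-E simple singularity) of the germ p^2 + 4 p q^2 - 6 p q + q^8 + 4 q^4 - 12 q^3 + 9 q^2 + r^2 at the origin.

The Hessian of f at 0 is [[2, -6, 0], [-6, 18, 0], [0, 0, 2]] with rank 2, so corank 1. A Groebner basis of the Jacobian ideal J(f) in C{p,q,r} is {p^4 + 27*p^3 - 189*p^2*q - 891*p^2/4 + 1701*p*q/2 + 2187*p/8 - 6561*q/8, p^3*q + 9*p^3/2 - 27*p^2*q - 27*p^2 + 405*p*q/4 + 243*p/8 - 729*q/8, p/2 + q^2 - 3*q/2, r}; counting standard monomials gives mu = 7. Corank 1: A-series; mu = 7 gives A_7.

A_7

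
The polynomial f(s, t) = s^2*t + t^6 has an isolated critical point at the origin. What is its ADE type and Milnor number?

Type D_7, Milnor number mu = 7.

The Hessian of f at 0 has rank 0. Corank 2; j^3 = s^2*t has shape L^2 M (L != M), so D-series; mu = 7 gives D_7.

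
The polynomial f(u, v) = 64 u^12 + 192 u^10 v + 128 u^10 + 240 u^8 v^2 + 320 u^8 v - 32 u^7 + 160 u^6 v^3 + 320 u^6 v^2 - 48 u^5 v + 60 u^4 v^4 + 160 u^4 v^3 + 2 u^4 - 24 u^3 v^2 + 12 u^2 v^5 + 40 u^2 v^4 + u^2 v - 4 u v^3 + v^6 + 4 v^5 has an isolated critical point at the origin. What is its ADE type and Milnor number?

The Hessian of f at 0 has rank 0. Corank 2; j^3 = u^2*v has shape L^2 M (L != M), so D-series; mu = 7 gives D_7.

Type D7, Milnor number mu = 7.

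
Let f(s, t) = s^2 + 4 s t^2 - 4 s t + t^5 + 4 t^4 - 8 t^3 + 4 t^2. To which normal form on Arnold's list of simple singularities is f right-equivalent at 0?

A4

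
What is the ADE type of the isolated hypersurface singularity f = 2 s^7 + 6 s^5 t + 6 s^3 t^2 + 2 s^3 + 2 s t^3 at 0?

The Hessian of f at 0 has rank 0. Corank 2; j^3 = 2*s^3 is a perfect cube, so E-series; the 4-jet and mu = 7 give E_7.

E_{7}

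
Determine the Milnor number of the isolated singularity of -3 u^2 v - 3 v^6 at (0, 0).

7

The Hessian of f at 0 has rank 0. Corank 2; j^3 = -3*u^2*v has shape L^2 M (L != M), so D-series; mu = 7 gives D_7.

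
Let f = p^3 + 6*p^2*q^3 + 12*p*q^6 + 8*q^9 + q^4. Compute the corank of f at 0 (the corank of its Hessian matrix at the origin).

2

Hessian at 0 has rank 0.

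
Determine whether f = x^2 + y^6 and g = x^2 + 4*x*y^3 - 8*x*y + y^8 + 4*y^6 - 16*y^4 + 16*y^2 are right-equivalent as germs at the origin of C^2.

No.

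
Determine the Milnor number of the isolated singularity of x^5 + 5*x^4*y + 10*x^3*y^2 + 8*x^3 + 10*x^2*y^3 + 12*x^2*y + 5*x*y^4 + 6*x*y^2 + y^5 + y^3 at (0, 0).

8

The Hessian of f at 0 has rank 0. Corank 2; j^3 = (2*x + y)^3 is a perfect cube, so E-series; the 5-jet and mu = 8 give E_8.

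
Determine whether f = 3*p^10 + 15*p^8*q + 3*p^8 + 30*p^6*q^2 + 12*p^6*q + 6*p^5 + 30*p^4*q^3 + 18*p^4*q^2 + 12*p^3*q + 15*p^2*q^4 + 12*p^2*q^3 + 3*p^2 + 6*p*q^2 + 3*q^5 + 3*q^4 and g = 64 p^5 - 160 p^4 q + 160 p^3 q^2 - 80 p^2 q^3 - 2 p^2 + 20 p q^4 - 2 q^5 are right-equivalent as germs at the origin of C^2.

Yes.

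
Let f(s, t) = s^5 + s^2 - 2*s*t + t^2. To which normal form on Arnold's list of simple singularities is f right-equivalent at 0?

The Hessian of f at 0 is [[2, -2], [-2, 2]] with rank 1, so corank 1. A Groebner basis of the Jacobian ideal J(f) in C{s,t} is {t^4, s - t}; counting standard monomials gives mu = 4. Corank 1: A-series; mu = 4 gives A_4.

A4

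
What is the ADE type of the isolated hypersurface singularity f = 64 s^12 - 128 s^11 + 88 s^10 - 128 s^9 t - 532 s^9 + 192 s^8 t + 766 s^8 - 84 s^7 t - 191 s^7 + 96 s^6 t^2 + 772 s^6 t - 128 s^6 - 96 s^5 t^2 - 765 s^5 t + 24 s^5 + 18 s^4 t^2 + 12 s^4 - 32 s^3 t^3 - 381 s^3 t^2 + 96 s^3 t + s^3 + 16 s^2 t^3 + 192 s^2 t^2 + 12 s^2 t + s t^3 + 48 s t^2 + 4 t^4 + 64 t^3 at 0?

E7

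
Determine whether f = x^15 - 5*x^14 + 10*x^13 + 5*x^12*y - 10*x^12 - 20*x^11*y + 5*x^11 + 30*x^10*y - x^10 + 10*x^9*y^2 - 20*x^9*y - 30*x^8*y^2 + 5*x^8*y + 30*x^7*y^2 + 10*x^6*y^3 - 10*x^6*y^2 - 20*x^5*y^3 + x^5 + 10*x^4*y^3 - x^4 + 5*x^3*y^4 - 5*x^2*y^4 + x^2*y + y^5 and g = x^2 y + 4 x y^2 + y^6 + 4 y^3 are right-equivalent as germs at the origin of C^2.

No.

The Hessian of f at 0 is [[0, 0], [0, 0]] with rank 0, so corank 2. A Groebner basis of the Jacobian ideal J(f) in C{x,y} is {x^2/5 + y^4, x^3, x*y}; counting standard monomials gives mu = 6. Corank 2; j^3 = x^2*y has shape L^2 M (L != M), so D-series; mu = 6 gives D_6. The Hessian of g at 0 is [[0, 0], [0, 0]] with rank 0, so corank 2. A Groebner basis of the Jacobian ideal J(g) in C{x,y} is {x^2/6 + y^5 - 2*y^2/3, x^3 + 8*y^3, x*y + 2*y^2}; counting standard monomials gives mu = 7. Corank 2; j^3 = y*(x + 2*y)^2 has shape L^2 M (L != M), so D-series; mu = 7 gives D_7. f is D_6 but g is D_7, hence not right-equivalent.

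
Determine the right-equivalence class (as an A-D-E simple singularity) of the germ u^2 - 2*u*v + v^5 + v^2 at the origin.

The Hessian of f at 0 has rank 1. Corank 1: A-series; mu = 4 gives A_4.

A_4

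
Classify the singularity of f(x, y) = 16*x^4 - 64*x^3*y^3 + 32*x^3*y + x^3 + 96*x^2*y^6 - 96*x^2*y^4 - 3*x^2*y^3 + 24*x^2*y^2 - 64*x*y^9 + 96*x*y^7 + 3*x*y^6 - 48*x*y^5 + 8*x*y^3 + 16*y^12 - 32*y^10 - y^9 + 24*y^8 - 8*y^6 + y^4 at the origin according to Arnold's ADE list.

The Hessian of f at 0 has rank 0. Corank 2; j^3 = x^3 is a perfect cube, so E-series; the 4-jet and mu = 6 give E_6.

E_{6}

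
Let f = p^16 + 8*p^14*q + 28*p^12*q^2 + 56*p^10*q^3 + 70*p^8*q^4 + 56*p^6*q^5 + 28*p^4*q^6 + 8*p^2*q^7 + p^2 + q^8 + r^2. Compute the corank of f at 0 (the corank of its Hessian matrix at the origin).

1

The Hessian at 0 is [[2, 0, 0], [0, 0, 0], [0, 0, 2]] of rank 2; hence corank 1.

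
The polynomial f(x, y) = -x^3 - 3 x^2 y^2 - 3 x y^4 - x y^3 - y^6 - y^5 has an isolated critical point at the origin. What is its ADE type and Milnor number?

The Hessian of f at 0 has rank 0. Corank 2; j^3 = -x^3 is a perfect cube, so E-series; the 4-jet and mu = 7 give E_7.

Type E7, Milnor number mu = 7.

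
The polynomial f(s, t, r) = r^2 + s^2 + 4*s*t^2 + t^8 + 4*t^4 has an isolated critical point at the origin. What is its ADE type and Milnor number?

Type A_{7}, Milnor number mu = 7.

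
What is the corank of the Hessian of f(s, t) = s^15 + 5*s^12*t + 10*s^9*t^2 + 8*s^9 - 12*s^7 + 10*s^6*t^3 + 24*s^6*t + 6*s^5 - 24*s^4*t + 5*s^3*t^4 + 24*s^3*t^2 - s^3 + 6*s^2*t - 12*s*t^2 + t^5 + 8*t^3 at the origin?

2

The Hessian at 0 is [[0, 0], [0, 0]] of rank 0; hence corank 2.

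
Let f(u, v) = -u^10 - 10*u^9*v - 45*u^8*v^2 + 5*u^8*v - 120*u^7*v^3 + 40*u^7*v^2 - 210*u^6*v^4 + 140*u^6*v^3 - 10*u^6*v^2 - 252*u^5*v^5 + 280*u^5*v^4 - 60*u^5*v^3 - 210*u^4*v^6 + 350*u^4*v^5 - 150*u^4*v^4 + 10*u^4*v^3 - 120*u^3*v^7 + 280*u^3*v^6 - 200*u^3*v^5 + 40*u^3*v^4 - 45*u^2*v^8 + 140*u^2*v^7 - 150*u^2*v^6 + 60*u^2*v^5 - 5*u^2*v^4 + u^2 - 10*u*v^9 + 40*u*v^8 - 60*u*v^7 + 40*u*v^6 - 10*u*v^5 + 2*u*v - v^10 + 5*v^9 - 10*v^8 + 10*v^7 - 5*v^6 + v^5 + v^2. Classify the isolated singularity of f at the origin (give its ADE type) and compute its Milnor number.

Type A_4, Milnor number mu = 4.

The Hessian of f at 0 is [[2, 2], [2, 2]] with rank 1, so corank 1. A Groebner basis of the Jacobian ideal J(f) in C{u,v} is {v^4, u + v}; counting standard monomials gives mu = 4. Corank 1: A-series; mu = 4 gives A_4.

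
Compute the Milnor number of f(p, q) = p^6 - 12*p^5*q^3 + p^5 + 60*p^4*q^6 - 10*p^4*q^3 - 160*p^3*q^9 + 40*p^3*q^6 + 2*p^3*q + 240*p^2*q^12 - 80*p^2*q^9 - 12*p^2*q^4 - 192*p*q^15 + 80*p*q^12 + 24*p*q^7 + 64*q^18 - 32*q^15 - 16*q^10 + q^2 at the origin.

4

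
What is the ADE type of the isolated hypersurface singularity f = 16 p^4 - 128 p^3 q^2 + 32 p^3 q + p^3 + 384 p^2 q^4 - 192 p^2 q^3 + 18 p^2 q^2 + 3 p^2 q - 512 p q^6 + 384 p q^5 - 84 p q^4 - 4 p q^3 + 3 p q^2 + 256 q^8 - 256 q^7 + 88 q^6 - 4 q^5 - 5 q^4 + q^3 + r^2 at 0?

E6

The Hessian of f at 0 has rank 1. Corank 2; j^3 = (p + q)^3 is a perfect cube, so E-series; the 4-jet and mu = 6 give E_6.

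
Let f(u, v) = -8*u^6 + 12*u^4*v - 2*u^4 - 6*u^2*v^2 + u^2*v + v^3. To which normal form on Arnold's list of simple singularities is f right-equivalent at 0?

The Hessian of f at 0 is [[0, 0], [0, 0]] with rank 0, so corank 2. A Groebner basis of the Jacobian ideal J(f) in C{u,v} is {v^3, u^2 + 3*v^2, u*v}; counting standard monomials gives mu = 4. Corank 2; j^3 = v*(u^2 + v^2) splits into three distinct lines over C (the quadratic factor has nonzero discriminant), so D_4.

D_4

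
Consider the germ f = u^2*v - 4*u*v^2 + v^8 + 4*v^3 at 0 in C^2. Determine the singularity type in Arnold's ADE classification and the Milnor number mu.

Type D_{9}, Milnor number mu = 9.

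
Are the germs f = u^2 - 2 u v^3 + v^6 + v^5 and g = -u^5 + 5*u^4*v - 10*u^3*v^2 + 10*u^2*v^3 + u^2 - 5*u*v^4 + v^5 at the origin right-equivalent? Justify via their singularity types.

The Hessian of f at 0 is [[2, 0], [0, 0]] with rank 1, so corank 1. A Groebner basis of the Jacobian ideal J(f) in C{u,v} is {-u + v^3, u^2, u*v}; counting standard monomials gives mu = 4. Corank 1: A-series; mu = 4 gives A_4. The Hessian of g at 0 is [[2, 0], [0, 0]] with rank 1, so corank 1. A Groebner basis of the Jacobian ideal J(g) in C{u,v} is {v^4, u}; counting standard monomials gives mu = 4. Corank 1: A-series; mu = 4 gives A_4. Both have type A_4, hence right-equivalent.

Yes.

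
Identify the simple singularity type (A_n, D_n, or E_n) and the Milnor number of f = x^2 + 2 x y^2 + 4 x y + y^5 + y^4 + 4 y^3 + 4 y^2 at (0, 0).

Type A4, Milnor number mu = 4.

The Hessian of f at 0 has rank 1. Corank 1: A-series; mu = 4 gives A_4.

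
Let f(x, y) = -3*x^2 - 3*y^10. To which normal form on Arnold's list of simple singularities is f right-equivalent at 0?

A_{9}

The Hessian of f at 0 has rank 1. Corank 1: A-series; mu = 9 gives A_9.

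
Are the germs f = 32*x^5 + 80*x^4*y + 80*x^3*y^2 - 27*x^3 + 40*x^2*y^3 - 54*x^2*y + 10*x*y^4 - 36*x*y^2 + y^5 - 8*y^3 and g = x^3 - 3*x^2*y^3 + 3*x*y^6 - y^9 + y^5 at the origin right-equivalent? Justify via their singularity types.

Yes.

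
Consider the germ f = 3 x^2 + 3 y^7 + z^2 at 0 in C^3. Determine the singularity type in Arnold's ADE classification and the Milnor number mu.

The Hessian of f at 0 is [[6, 0, 0], [0, 0, 0], [0, 0, 2]] with rank 2, so corank 1. A Groebner basis of the Jacobian ideal J(f) in C{x,y,z} is {y^6, x, z}; counting standard monomials gives mu = 6. Corank 1: A-series; mu = 6 gives A_6.

Type A6, Milnor number mu = 6.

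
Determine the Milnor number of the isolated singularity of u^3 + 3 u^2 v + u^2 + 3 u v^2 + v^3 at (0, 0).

The Hessian of f at 0 has rank 1. Corank 1: A-series; mu = 2 gives A_2.

2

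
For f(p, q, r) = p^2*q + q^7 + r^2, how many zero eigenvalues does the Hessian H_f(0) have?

2

Hessian at 0 has rank 1.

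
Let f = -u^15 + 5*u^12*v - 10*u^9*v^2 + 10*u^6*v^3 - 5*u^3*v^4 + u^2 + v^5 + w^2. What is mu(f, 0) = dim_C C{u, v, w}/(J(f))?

The Hessian of f at 0 is [[2, 0, 0], [0, 0, 0], [0, 0, 2]] with rank 2, so corank 1. A Groebner basis of the Jacobian ideal J(f) in C{u,v,w} is {v^4, u, w}; counting standard monomials gives mu = 4. Corank 1: A-series; mu = 4 gives A_4.

4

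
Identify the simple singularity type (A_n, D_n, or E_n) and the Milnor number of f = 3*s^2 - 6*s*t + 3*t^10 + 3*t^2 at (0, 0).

Type A_9, Milnor number mu = 9.

The Hessian of f at 0 is [[6, -6], [-6, 6]] with rank 1, so corank 1. A Groebner basis of the Jacobian ideal J(f) in C{s,t} is {t^9, s - t}; counting standard monomials gives mu = 9. Corank 1: A-series; mu = 9 gives A_9.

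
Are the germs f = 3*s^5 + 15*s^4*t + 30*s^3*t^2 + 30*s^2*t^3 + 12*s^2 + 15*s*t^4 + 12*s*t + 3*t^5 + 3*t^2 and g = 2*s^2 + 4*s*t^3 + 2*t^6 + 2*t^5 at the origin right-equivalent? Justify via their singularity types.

The Hessian of f at 0 is [[24, 12], [12, 6]] with rank 1, so corank 1. A Groebner basis of the Jacobian ideal J(f) in C{s,t} is {t^4, s + t/2}; counting standard monomials gives mu = 4. Corank 1: A-series; mu = 4 gives A_4. The Hessian of g at 0 is [[4, 0], [0, 0]] with rank 1, so corank 1. A Groebner basis of the Jacobian ideal J(g) in C{s,t} is {s + t^3, s^2, s*t}; counting standard monomials gives mu = 4. Corank 1: A-series; mu = 4 gives A_4. Both have type A_4, hence right-equivalent.

Yes.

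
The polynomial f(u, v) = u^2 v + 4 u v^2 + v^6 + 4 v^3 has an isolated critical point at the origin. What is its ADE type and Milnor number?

Type D7, Milnor number mu = 7.

The Hessian of f at 0 has rank 0. Corank 2; j^3 = v*(u + 2*v)^2 has shape L^2 M (L != M), so D-series; mu = 7 gives D_7.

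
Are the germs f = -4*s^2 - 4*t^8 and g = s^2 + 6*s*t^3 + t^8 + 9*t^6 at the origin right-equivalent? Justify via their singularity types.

Yes.

The Hessian of f at 0 is [[-8, 0], [0, 0]] with rank 1, so corank 1. A Groebner basis of the Jacobian ideal J(f) in C{s,t} is {t^7, s}; counting standard monomials gives mu = 7. Corank 1: A-series; mu = 7 gives A_7. The Hessian of g at 0 is [[2, 0], [0, 0]] with rank 1, so corank 1. A Groebner basis of the Jacobian ideal J(g) in C{s,t} is {s^3, s^2*t, s/3 + t^3}; counting standard monomials gives mu = 7. Corank 1: A-series; mu = 7 gives A_7. Both have type A_7, hence right-equivalent.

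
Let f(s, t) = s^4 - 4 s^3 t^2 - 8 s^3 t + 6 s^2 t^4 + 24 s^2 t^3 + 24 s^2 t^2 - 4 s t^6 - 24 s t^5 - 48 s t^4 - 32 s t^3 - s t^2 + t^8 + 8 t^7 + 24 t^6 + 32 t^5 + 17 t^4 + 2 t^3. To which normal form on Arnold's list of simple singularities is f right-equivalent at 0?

The Hessian of f at 0 has rank 0. Corank 2; j^3 = -t^2*(s - 2*t) has shape L^2 M (L != M), so D-series; mu = 5 gives D_5.

D_5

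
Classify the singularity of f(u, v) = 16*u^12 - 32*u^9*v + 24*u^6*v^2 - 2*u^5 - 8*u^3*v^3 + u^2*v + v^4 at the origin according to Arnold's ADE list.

The Hessian of f at 0 has rank 0. Corank 2; j^3 = u^2*v has shape L^2 M (L != M), so D-series; mu = 5 gives D_5.

D_{5}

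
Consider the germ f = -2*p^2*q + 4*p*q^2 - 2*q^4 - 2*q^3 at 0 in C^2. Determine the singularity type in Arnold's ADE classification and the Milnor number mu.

Type D_{5}, Milnor number mu = 5.

The Hessian of f at 0 is [[0, 0], [0, 0]] with rank 0, so corank 2. A Groebner basis of the Jacobian ideal J(f) in C{p,q} is {p^3 + p^2/4 - q^2/4, p^2/4 + q^3 - q^2/4, p*q - q^2}; counting standard monomials gives mu = 5. Corank 2; j^3 = -2*q*(p - q)^2 has shape L^2 M (L != M), so D-series; mu = 5 gives D_5.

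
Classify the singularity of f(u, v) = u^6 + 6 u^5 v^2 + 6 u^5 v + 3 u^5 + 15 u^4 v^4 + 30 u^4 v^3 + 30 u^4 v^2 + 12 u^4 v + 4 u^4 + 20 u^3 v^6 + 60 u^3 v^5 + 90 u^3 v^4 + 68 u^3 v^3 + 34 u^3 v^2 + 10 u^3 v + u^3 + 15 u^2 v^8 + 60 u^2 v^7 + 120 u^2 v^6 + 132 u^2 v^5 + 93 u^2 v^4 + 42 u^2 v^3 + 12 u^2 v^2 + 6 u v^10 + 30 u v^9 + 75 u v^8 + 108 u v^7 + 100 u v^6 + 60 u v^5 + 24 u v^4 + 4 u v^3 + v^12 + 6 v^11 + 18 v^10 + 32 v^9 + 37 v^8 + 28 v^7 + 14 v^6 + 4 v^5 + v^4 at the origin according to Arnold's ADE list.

E_6

The Hessian of f at 0 is [[0, 0], [0, 0]] with rank 0, so corank 2. A Groebner basis of the Jacobian ideal J(f) in C{u,v} is {u^3, u^2*v, u^2/4 + u*v^2, -3*u^2/4 + v^3}; counting standard monomials gives mu = 6. Corank 2; j^3 = u^3 is a perfect cube, so E-series; the 4-jet and mu = 6 give E_6.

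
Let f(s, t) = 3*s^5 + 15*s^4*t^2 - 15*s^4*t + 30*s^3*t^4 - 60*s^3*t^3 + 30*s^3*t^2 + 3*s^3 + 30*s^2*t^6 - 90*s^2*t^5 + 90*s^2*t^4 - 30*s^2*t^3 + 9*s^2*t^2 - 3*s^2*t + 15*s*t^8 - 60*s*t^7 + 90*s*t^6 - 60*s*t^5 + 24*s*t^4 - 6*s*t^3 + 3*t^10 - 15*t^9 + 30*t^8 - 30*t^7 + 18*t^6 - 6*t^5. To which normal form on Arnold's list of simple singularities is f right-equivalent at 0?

D6

The Hessian of f at 0 has rank 0. Corank 2; j^3 = 3*s^2*(s - t) has shape L^2 M (L != M), so D-series; mu = 6 gives D_6.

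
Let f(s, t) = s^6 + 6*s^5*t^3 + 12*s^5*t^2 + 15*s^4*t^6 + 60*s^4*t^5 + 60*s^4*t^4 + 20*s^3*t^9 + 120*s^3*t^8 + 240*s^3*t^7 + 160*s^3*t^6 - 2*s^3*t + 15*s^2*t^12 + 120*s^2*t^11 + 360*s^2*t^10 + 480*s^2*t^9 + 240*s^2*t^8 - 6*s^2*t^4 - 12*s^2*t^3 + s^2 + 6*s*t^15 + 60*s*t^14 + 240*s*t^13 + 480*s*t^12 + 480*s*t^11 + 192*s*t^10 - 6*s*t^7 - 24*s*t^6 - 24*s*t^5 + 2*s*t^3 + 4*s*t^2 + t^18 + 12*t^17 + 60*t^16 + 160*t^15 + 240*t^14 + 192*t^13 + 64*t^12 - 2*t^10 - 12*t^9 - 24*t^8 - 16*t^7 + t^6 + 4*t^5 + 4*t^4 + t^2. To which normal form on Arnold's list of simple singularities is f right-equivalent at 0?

A_1

The Hessian of f at 0 has rank 2. Corank 0: nondegenerate Morse point, so A_1.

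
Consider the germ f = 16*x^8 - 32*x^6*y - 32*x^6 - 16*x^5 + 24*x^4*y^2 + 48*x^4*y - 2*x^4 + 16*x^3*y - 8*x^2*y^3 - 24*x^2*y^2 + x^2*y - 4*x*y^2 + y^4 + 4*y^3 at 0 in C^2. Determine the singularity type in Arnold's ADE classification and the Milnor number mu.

The Hessian of f at 0 is [[0, 0], [0, 0]] with rank 0, so corank 2. A Groebner basis of the Jacobian ideal J(f) in C{x,y} is {x*y^2 + x*y/8 - y^2/4, x*y/16 + y^3 - y^2/8, x^2 - 17*x*y/4 + 9*y^2/2}; counting standard monomials gives mu = 5. Corank 2; j^3 = y*(x - 2*y)^2 has shape L^2 M (L != M), so D-series; mu = 5 gives D_5.

Type D_{5}, Milnor number mu = 5.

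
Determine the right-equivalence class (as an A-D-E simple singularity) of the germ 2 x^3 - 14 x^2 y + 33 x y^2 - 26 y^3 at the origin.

The Hessian of f at 0 is [[0, 0], [0, 0]] with rank 0, so corank 2. A Groebner basis of the Jacobian ideal J(f) in C{x,y} is {y^3, x^2 - 3*y^2/2, x*y - 3*y^2/2}; counting standard monomials gives mu = 4. Corank 2; j^3 = (x - 2*y)*(2*x^2 - 10*x*y + 13*y^2) splits into three distinct lines over C (the quadratic factor has nonzero discriminant), so D_4.

D4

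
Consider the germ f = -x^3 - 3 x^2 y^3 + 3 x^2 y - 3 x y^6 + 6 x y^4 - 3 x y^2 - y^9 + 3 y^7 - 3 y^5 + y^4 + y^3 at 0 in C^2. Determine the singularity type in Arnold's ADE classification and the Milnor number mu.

The Hessian of f at 0 has rank 0. Corank 2; j^3 = -(x - y)^3 is a perfect cube, so E-series; the 4-jet and mu = 6 give E_6.

Type E_6, Milnor number mu = 6.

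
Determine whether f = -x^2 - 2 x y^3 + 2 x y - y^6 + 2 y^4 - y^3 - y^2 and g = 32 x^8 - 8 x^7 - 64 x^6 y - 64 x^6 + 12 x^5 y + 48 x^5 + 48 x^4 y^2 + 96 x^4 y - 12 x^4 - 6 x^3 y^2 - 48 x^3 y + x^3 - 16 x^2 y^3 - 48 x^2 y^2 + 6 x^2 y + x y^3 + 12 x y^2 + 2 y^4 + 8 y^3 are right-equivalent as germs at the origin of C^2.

No.

The Hessian of f at 0 is [[-2, 2], [2, -2]] with rank 1, so corank 1. A Groebner basis of the Jacobian ideal J(f) in C{x,y} is {y^2, x - y}; counting standard monomials gives mu = 2. Corank 1: A-series; mu = 2 gives A_2. The Hessian of g at 0 is [[0, 0], [0, 0]] with rank 0, so corank 2. A Groebner basis of the Jacobian ideal J(g) in C{x,y} is {-3*x^2/824 - 3*x*y/206 + y^4 - y^3/824 - 3*y^2/206, x^3 - 291*x^2/412 - 291*x*y/103 + 3199*y^3/412 - 291*y^2/103, x^2*y + 193*x^2/824 + 193*x*y/206 - 9695*y^3/2472 + 193*y^2/206, -6*x^2/103 + x*y^2 - 24*x*y/103 + 204*y^3/103 - 24*y^2/103}; counting standard monomials gives mu = 7. Corank 2; j^3 = (x + 2*y)^3 is a perfect cube, so E-series; the 4-jet and mu = 7 give E_7. f is A_2 but g is E_7, hence not right-equivalent.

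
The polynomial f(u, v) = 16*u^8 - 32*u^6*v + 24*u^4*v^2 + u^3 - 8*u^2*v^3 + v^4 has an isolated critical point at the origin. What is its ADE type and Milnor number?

Type E_6, Milnor number mu = 6.

The Hessian of f at 0 has rank 0. Corank 2; j^3 = u^3 is a perfect cube, so E-series; the 4-jet and mu = 6 give E_6.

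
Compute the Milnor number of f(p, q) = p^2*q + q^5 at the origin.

6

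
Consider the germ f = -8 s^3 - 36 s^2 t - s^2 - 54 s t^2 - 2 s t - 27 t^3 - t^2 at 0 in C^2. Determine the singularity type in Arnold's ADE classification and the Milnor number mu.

Type A_{2}, Milnor number mu = 2.

The Hessian of f at 0 has rank 1. Corank 1: A-series; mu = 2 gives A_2.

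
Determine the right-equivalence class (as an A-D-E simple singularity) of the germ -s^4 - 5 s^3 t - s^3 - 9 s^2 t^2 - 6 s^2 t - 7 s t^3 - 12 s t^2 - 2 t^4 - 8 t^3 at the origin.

E_{7}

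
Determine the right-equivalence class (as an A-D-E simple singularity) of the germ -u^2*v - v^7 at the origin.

The Hessian of f at 0 has rank 0. Corank 2; j^3 = -u^2*v has shape L^2 M (L != M), so D-series; mu = 8 gives D_8.

D_8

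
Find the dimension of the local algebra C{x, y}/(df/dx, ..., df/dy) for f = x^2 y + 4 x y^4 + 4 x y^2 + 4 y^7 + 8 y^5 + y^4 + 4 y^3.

5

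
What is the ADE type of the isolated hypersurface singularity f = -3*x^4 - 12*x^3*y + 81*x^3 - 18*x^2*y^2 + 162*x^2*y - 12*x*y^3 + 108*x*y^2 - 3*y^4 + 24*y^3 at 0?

E_6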